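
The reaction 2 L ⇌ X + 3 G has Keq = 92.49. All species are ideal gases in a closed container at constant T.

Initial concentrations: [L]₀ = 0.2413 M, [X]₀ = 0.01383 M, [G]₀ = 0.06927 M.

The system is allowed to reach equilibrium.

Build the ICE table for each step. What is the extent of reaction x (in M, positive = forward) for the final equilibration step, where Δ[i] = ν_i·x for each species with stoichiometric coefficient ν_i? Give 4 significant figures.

x = 0.1156 M

Q₀ = 7.8948e-05 vs Keq = 92.49 ⇒ Q<K, forward
Step 1:
                   L          X          G
  Initial     0.2413    0.01383    0.06927
  Change     -0.2313     0.1156     0.3469
  Equil      0.01004     0.1295     0.4162
  solve Keq expr → x = 0.1156; check Q = 92.49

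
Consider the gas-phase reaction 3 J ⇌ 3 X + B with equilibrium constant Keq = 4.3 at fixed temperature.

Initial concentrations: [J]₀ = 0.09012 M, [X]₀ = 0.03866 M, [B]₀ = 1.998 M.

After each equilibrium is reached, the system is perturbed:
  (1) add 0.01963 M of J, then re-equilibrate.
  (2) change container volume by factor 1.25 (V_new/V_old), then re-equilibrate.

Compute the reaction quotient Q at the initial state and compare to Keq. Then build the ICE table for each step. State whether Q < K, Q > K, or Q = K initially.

Q₀ = 0.1577 vs Keq = 4.3 ⇒ Q<K, forward
Step 1:
                    J           X           B
  I           0.09012     0.03866       1.998
  C          -0.03385     0.03385     0.01128
  E           0.05627     0.07251       2.009
  solve Keq expr → x = 0.01128; check Q = 4.3
Then add 0.01963 M of J.
Step 2:
                    J           X           B
  I            0.0759     0.07251       2.009
  C          -0.01103     0.01103    0.003677
  E           0.06487     0.08354       2.013
  solve Keq expr → x = 0.003677; check Q = 4.3
Then change container volume by factor 1.25 (V_new/V_old).
Step 3:
                    J           X           B
  I           0.05189     0.06683        1.61
  C         -0.002157    0.002157  7.1914e-04
  E           0.04974     0.06899       1.611
  solve Keq expr → x = 7.1914e-04; check Q = 4.3

Q₀ = 0.1577; Q < K (proceeds forward)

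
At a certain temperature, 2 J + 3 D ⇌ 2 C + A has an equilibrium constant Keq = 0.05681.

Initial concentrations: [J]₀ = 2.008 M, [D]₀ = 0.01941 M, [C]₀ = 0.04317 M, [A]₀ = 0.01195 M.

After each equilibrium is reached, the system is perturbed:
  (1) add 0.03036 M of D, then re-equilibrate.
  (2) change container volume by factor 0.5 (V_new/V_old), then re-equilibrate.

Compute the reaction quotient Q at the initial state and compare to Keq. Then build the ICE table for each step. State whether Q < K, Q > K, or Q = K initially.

Q₀ = 0.7553 vs Keq = 0.05681 ⇒ Q>K, reverse
Step 1:
                  J         D         C         A
  init        2.008   0.01941   0.04317   0.01195
  Δ        0.009207   0.01381 -0.009207 -0.004603
  eq          2.017   0.03322   0.03396  0.007347
  solve Keq expr → x = -0.004603; check Q = 0.05681
Then add 0.03036 M of D.
Step 2:
                  J         D         C         A
  init        2.017   0.06358   0.03396  0.007347
  Δ        -0.01053  -0.01579   0.01053  0.005264
  eq          2.007   0.04779   0.04449   0.01261
  solve Keq expr → x = 0.005264; check Q = 0.05681
Then change container volume by factor 0.5 (V_new/V_old).
Step 3:
                  J         D         C         A
  init        4.013   0.09557   0.08898   0.02522
  Δ        -0.01502  -0.02253   0.01502  0.007508
  eq          3.998   0.07305     0.104   0.03273
  solve Keq expr → x = 0.007508; check Q = 0.05681

Q₀ = 0.7553; Q > K (proceeds reverse)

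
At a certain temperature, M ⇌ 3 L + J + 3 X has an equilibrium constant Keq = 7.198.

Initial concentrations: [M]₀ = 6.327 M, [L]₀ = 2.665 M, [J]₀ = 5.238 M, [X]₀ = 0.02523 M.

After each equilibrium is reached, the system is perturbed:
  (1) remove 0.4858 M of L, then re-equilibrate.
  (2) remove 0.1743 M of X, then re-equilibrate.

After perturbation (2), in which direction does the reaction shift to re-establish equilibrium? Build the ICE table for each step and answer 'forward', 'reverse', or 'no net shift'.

Direction: forward

Q₀ = 2.5166e-04 vs Keq = 7.198 ⇒ Q<K, forward
Step 1:
                    M           L           J           X
  I             6.327       2.665       5.238     0.02523
  C           -0.1973      0.5919      0.1973      0.5919
  E              6.13       3.257       5.435      0.6171
  solve Keq expr → x = 0.1973; check Q = 7.198
Then remove 0.4858 M of L.
Step 2:
                    M           L           J           X
  I              6.13       2.771       5.435      0.6171
  C          -0.02815     0.08445     0.02815     0.08445
  E             6.102       2.856       5.463      0.7015
  solve Keq expr → x = 0.02815; check Q = 7.198
Then remove 0.1743 M of X.
Step 3:
                    M           L           J           X
  I             6.102       2.856       5.463      0.5272
  C          -0.04611      0.1383     0.04611      0.1383
  E             6.055       2.994        5.51      0.6656
  solve Keq expr → x = 0.04611; check Q = 7.198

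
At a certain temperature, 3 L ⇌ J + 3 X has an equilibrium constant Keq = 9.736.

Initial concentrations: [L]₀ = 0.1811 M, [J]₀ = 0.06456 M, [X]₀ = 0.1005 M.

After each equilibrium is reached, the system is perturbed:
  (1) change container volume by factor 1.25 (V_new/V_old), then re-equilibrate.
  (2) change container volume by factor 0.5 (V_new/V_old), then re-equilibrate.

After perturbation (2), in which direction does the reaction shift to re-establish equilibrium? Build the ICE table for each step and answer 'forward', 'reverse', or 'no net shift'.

Q₀ = 0.01103 vs Keq = 9.736 ⇒ Q<K, forward
Step 1:
                   L          J          X
  init        0.1811    0.06456     0.1005
  Δ          -0.1298    0.04326     0.1298
  eq         0.05133     0.1078     0.2303
  solve Keq expr → x = 0.04326; check Q = 9.736
Then change container volume by factor 1.25 (V_new/V_old).
Step 2:
                   L          J          X
  init       0.04106    0.08625     0.1842
  Δ        -0.002343 7.8085e-04   0.002343
  eq         0.03872    0.08703     0.1866
  solve Keq expr → x = 7.8085e-04; check Q = 9.736
Then change container volume by factor 0.5 (V_new/V_old).
Step 3:
                   L          J          X
  init       0.07744     0.1741     0.3731
  Δ          0.01523  -0.005076   -0.01523
  eq         0.09267      0.169     0.3579
  solve Keq expr → x = -0.005076; check Q = 9.736

Direction: reverse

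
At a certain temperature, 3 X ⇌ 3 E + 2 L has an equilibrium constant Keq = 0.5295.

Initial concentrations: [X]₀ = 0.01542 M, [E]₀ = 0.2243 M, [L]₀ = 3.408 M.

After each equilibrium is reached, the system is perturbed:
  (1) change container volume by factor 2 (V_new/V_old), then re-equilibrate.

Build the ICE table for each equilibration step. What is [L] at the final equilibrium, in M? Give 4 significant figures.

Q₀ = 3.5747e+04 vs Keq = 0.5295 ⇒ Q>K, reverse
Step 1:
                   X          E          L
  I          0.01542     0.2243      3.408
  C           0.1602    -0.1602    -0.1068
  E           0.1756    0.06409      3.301
  solve Keq expr → x = -0.0534; check Q = 0.5295
Then change container volume by factor 2 (V_new/V_old).
Step 2:
                   X          E          L
  I          0.08782    0.03204      1.651
  C         -0.01183    0.01183   0.007887
  E          0.07599    0.04387      1.658
  solve Keq expr → x = 0.003943; check Q = 0.5295

[L]_eq = 1.658 M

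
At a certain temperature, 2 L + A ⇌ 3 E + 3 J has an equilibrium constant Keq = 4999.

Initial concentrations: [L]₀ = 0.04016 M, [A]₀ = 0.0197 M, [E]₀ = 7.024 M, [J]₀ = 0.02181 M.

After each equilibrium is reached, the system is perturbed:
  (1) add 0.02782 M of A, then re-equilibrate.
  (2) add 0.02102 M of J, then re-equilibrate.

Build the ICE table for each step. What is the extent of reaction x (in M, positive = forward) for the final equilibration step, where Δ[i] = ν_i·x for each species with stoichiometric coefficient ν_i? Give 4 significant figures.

x = -0.002795 M

Q₀ = 113.2 vs Keq = 4999 ⇒ Q<K, forward
Step 1:
                   L          A          E          J
  I          0.04016     0.0197      7.024    0.02181
  C         -0.01606  -0.008032     0.0241     0.0241
  E           0.0241    0.01167      7.048    0.04591
  solve Keq expr → x = 0.008032; check Q = 4999
Then add 0.02782 M of A.
Step 2:
                   L          A          E          J
  I           0.0241    0.03949      7.048    0.04591
  C        -0.006128  -0.003064   0.009192   0.009192
  E          0.01797    0.03642      7.057     0.0551
  solve Keq expr → x = 0.003064; check Q = 4999
Then add 0.02102 M of J.
Step 3:
                   L          A          E          J
  I          0.01797    0.03642      7.057    0.07612
  C         0.005591   0.002795  -0.008386  -0.008386
  E          0.02356    0.03922      7.049    0.06773
  solve Keq expr → x = -0.002795; check Q = 4999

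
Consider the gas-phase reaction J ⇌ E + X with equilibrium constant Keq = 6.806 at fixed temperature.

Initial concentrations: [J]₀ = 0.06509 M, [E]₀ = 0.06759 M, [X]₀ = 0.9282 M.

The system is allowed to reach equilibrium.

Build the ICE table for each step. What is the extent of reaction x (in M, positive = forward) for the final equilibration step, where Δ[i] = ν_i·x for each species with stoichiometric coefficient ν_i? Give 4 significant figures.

x = 0.04844 M

Q₀ = 0.9639 vs Keq = 6.806 ⇒ Q<K, forward
Step 1:
                  J         E         X
  I         0.06509   0.06759    0.9282
  C        -0.04844   0.04844   0.04844
  E         0.01665     0.116    0.9766
  solve Keq expr → x = 0.04844; check Q = 6.806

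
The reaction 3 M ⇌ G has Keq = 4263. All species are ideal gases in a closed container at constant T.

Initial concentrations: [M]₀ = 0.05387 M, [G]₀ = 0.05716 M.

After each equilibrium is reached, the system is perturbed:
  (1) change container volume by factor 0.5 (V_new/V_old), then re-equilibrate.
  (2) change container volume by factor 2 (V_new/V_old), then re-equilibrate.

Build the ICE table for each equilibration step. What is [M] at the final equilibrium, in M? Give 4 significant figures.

Q₀ = 365.6 vs Keq = 4263 ⇒ Q<K, forward
Step 1:
                    M           G
  init        0.05387     0.05716
  Δ          -0.02885    0.009616
  eq          0.02502     0.06678
  solve Keq expr → x = 0.009616; check Q = 4263
Then change container volume by factor 0.5 (V_new/V_old).
Step 2:
                    M           G
  init        0.05004      0.1336
  Δ          -0.01805    0.006017
  eq          0.03199      0.1396
  solve Keq expr → x = 0.006017; check Q = 4263
Then change container volume by factor 2 (V_new/V_old).
Step 3:
                    M           G
  init          0.016     0.06978
  Δ          0.009025   -0.003008
  eq          0.02502     0.06678
  solve Keq expr → x = -0.003008; check Q = 4263

[M]_eq = 0.02502 M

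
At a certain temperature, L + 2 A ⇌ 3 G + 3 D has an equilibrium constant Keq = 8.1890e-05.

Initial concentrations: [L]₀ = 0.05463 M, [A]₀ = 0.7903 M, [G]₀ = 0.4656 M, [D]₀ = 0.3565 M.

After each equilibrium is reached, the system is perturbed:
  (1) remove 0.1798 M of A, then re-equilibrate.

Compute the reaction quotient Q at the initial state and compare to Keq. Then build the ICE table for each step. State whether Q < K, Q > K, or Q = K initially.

Q₀ = 0.134; Q > K (proceeds reverse)

Q₀ = 0.134 vs Keq = 8.1890e-05 ⇒ Q>K, reverse
Step 1:
                    L           A           G           D
  Initial     0.05463      0.7903      0.4656      0.3565
  Change      0.08446      0.1689     -0.2534     -0.2534
  Equil        0.1391      0.9592      0.2122      0.1031
  solve Keq expr → x = -0.08446; check Q = 8.1890e-05
Then remove 0.1798 M of A.
Step 2:
                    L           A           G           D
  Initial      0.1391      0.7794      0.2122      0.1031
  Change     0.002832    0.005664   -0.008496   -0.008496
  Equil        0.1419      0.7851      0.2037     0.09462
  solve Keq expr → x = -0.002832; check Q = 8.1890e-05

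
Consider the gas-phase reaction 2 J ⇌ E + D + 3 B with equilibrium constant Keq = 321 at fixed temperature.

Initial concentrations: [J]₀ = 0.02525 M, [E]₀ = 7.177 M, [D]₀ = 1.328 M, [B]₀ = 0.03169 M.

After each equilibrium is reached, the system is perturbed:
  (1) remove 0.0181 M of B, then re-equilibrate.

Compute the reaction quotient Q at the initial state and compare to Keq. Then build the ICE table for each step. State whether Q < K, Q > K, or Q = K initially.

Q₀ = 0.4758; Q < K (proceeds forward)

Q₀ = 0.4758 vs Keq = 321 ⇒ Q<K, forward
Step 1:
                    J           E           D           B
  I           0.02525       7.177       1.328     0.03169
  C          -0.02236     0.01118     0.01118     0.03355
  E          0.002885       7.188       1.339     0.06524
  solve Keq expr → x = 0.01118; check Q = 321
Then remove 0.0181 M of B.
Step 2:
                    J           E           D           B
  I          0.002885       7.188       1.339     0.04714
  C         -0.001025  5.1269e-04  5.1269e-04    0.001538
  E           0.00186       7.189        1.34     0.04867
  solve Keq expr → x = 5.1269e-04; check Q = 321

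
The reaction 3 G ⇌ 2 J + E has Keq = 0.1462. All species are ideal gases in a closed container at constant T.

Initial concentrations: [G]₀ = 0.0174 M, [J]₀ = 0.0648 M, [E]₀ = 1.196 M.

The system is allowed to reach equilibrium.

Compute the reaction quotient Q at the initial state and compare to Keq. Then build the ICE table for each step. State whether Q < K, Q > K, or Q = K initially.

Q₀ = 953.3; Q > K (proceeds reverse)

Q₀ = 953.3 vs Keq = 0.1462 ⇒ Q>K, reverse
Step 1:
                    G           J           E
  init         0.0174      0.0648       1.196
  Δ           0.08086    -0.05391    -0.02695
  eq          0.09826     0.01089       1.169
  solve Keq expr → x = -0.02695; check Q = 0.1462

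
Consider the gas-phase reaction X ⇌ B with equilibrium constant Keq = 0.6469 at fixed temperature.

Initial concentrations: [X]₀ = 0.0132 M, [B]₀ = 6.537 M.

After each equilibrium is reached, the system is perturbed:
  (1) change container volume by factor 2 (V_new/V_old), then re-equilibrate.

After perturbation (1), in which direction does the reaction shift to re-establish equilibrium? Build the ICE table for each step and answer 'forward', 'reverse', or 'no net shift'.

Direction: no net shift

Q₀ = 495.2 vs Keq = 0.6469 ⇒ Q>K, reverse
Step 1:
                   X          B
  init        0.0132      6.537
  Δ            3.964     -3.964
  eq           3.977      2.573
  solve Keq expr → x = -3.964; check Q = 0.6469
Then change container volume by factor 2 (V_new/V_old).
Step 2:
                   X          B
  init         1.989      1.286
  Δ                0          0
  eq           1.989      1.286
  solve Keq expr → x = 0; check Q = 0.6469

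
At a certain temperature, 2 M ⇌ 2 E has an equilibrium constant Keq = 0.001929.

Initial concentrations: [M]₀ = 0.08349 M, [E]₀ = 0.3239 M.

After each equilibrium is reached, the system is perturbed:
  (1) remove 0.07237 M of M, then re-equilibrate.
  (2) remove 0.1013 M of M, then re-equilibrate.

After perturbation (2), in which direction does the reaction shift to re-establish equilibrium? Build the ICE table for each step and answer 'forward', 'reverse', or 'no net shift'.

Q₀ = 15.05 vs Keq = 0.001929 ⇒ Q>K, reverse
Step 1:
                   M          E
  I          0.08349     0.3239
  C           0.3068    -0.3068
  E           0.3903    0.01714
  solve Keq expr → x = -0.1534; check Q = 0.001929
Then remove 0.07237 M of M.
Step 2:
                   M          E
  I           0.3179    0.01714
  C         0.003045  -0.003045
  E           0.3209     0.0141
  solve Keq expr → x = -0.001522; check Q = 0.001929
Then remove 0.1013 M of M.
Step 3:
                   M          E
  I           0.2196     0.0141
  C         0.004262  -0.004262
  E           0.2239   0.009833
  solve Keq expr → x = -0.002131; check Q = 0.001929

Direction: reverse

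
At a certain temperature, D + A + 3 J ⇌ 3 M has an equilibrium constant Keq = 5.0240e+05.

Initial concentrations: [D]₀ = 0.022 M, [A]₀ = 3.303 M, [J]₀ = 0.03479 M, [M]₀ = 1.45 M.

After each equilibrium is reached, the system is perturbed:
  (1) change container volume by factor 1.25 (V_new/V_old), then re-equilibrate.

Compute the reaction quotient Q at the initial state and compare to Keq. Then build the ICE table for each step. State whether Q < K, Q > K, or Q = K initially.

Q₀ = 9.9634e+05; Q > K (proceeds reverse)

Q₀ = 9.9634e+05 vs Keq = 5.0240e+05 ⇒ Q>K, reverse
Step 1:
                  D         A         J         M
  I           0.022     3.303   0.03479      1.45
  C        0.002405  0.002405  0.007214 -0.007214
  E          0.0244     3.305     0.042     1.443
  solve Keq expr → x = -0.002405; check Q = 5.0240e+05
Then change container volume by factor 1.25 (V_new/V_old).
Step 2:
                  D         A         J         M
  I         0.01952     2.644    0.0336     1.154
  C        0.001442  0.001442  0.004325 -0.004325
  E         0.02097     2.646   0.03793      1.15
  solve Keq expr → x = -0.001442; check Q = 5.0240e+05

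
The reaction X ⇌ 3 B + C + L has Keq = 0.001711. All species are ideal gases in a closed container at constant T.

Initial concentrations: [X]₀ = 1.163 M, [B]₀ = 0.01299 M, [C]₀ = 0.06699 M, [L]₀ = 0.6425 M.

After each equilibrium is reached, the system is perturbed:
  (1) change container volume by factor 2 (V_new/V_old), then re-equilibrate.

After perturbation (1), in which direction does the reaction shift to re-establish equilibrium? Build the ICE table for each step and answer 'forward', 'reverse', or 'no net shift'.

Direction: forward

Q₀ = 8.1121e-08 vs Keq = 0.001711 ⇒ Q<K, forward
Step 1:
                    X           B           C           L
  I             1.163     0.01299     0.06699      0.6425
  C          -0.08169      0.2451     0.08169     0.08169
  E             1.081       0.258      0.1487      0.7242
  solve Keq expr → x = 0.08169; check Q = 0.001711
Then change container volume by factor 2 (V_new/V_old).
Step 2:
                    X           B           C           L
  I            0.5407       0.129     0.07434      0.3621
  C          -0.04388      0.1316     0.04388     0.04388
  E            0.4968      0.2607      0.1182       0.406
  solve Keq expr → x = 0.04388; check Q = 0.001711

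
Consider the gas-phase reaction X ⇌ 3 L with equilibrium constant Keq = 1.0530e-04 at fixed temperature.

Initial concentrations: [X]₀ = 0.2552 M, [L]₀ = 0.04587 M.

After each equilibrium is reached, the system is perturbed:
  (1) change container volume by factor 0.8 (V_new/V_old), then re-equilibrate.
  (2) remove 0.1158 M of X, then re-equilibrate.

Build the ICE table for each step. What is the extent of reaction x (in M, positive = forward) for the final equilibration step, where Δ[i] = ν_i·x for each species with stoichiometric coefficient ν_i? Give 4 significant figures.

x = -0.001448 M

Q₀ = 3.7819e-04 vs Keq = 1.0530e-04 ⇒ Q>K, reverse
Step 1:
                   X          L
  I           0.2552    0.04587
  C         0.005238   -0.01571
  E           0.2604    0.03016
  solve Keq expr → x = -0.005238; check Q = 1.0530e-04
Then change container volume by factor 0.8 (V_new/V_old).
Step 2:
                   X          L
  I           0.3255     0.0377
  C         0.001718  -0.005153
  E           0.3273    0.03254
  solve Keq expr → x = -0.001718; check Q = 1.0530e-04
Then remove 0.1158 M of X.
Step 3:
                   X          L
  I           0.2115    0.03254
  C         0.001448  -0.004344
  E           0.2129     0.0282
  solve Keq expr → x = -0.001448; check Q = 1.0530e-04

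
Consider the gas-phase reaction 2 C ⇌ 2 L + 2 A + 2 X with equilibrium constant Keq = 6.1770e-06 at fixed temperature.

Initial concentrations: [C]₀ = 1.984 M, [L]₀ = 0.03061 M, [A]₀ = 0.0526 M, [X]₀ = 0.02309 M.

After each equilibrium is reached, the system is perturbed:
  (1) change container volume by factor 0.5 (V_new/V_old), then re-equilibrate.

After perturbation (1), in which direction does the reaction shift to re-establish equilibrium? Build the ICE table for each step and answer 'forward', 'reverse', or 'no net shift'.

Q₀ = 3.5113e-10 vs Keq = 6.1770e-06 ⇒ Q<K, forward
Step 1:
                    C           L           A           X
  init          1.984     0.03061      0.0526     0.02309
  Δ           -0.1314      0.1314      0.1314      0.1314
  eq            1.853       0.162       0.184      0.1545
  solve Keq expr → x = 0.06569; check Q = 6.1770e-06
Then change container volume by factor 0.5 (V_new/V_old).
Step 2:
                    C           L           A           X
  init          3.705       0.324       0.368       0.309
  Δ            0.1204     -0.1204     -0.1204     -0.1204
  eq            3.826      0.2036      0.2476      0.1886
  solve Keq expr → x = -0.06019; check Q = 6.1770e-06

Direction: reverse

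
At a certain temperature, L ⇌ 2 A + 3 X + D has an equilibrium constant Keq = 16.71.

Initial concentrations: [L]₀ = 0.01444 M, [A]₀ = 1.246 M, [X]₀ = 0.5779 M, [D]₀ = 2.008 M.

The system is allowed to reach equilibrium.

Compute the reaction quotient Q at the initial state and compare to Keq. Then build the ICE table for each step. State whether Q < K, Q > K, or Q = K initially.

Q₀ = 41.67; Q > K (proceeds reverse)

Q₀ = 41.67 vs Keq = 16.71 ⇒ Q>K, reverse
Step 1:
                    L           A           X           D
  init        0.01444       1.246      0.5779       2.008
  Δ           0.01324    -0.02647    -0.03971    -0.01324
  eq          0.02768        1.22      0.5382       1.995
  solve Keq expr → x = -0.01324; check Q = 16.71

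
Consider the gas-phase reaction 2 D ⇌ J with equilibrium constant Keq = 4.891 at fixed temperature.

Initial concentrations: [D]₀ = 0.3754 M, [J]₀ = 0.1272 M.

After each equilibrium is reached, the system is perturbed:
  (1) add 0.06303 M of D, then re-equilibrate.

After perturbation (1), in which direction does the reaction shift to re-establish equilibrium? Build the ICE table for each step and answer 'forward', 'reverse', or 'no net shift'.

Direction: forward

Q₀ = 0.9026 vs Keq = 4.891 ⇒ Q<K, forward
Step 1:
                  D         J
  I          0.3754    0.1272
  C         -0.1677   0.08384
  E          0.2077     0.211
  solve Keq expr → x = 0.08384; check Q = 4.891
Then add 0.06303 M of D.
Step 2:
                  D         J
  I          0.2708     0.211
  C        -0.05087   0.02543
  E          0.2199    0.2365
  solve Keq expr → x = 0.02543; check Q = 4.891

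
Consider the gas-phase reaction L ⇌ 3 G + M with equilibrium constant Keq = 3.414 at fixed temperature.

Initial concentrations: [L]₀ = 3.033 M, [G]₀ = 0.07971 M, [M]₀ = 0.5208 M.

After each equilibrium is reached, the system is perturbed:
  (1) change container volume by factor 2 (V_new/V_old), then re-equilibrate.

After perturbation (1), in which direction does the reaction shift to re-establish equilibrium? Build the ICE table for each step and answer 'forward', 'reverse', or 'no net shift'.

Q₀ = 8.6963e-05 vs Keq = 3.414 ⇒ Q<K, forward
Step 1:
                  L         G         M
  init        3.033   0.07971    0.5208
  Δ         -0.6182     1.855    0.6182
  eq          2.415     1.934     1.139
  solve Keq expr → x = 0.6182; check Q = 3.414
Then change container volume by factor 2 (V_new/V_old).
Step 2:
                  L         G         M
  init        1.207    0.9672    0.5695
  Δ         -0.2188    0.6565    0.2188
  eq         0.9885     1.624    0.7884
  solve Keq expr → x = 0.2188; check Q = 3.414

Direction: forward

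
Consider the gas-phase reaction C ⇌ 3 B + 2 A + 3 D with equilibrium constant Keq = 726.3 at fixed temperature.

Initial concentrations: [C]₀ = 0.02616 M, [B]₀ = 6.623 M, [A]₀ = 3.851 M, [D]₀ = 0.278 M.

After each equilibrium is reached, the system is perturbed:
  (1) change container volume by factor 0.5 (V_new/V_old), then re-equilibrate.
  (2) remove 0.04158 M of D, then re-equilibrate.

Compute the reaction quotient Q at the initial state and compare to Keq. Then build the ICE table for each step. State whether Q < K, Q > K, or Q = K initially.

Q₀ = 3538 vs Keq = 726.3 ⇒ Q>K, reverse
Step 1:
                   C          B          A          D
  I          0.02616      6.623      3.851      0.278
  C          0.02363   -0.07088   -0.04725   -0.07088
  E          0.04979      6.552      3.804     0.2071
  solve Keq expr → x = -0.02363; check Q = 726.3
Then change container volume by factor 0.5 (V_new/V_old).
Step 2:
                   C          B          A          D
  I          0.09957       13.1      7.607     0.4142
  C           0.1019    -0.3058    -0.2039    -0.3058
  E           0.2015       12.8      7.404     0.1084
  solve Keq expr → x = -0.1019; check Q = 726.3
Then remove 0.04158 M of D.
Step 3:
                   C          B          A          D
  I           0.2015       12.8      7.404    0.06682
  C         -0.01288    0.03865    0.02577    0.03865
  E           0.1886      12.84      7.429     0.1055
  solve Keq expr → x = 0.01288; check Q = 726.3

Q₀ = 3538; Q > K (proceeds reverse)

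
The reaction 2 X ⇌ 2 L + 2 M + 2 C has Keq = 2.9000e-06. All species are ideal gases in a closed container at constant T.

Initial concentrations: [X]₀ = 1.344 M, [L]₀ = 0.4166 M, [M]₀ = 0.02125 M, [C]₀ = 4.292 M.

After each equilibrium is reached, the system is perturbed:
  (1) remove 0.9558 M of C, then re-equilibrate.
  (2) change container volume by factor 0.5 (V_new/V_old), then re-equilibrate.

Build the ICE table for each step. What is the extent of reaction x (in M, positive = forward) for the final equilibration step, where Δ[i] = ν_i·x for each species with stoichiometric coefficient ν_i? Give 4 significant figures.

Q₀ = 7.9924e-04 vs Keq = 2.9000e-06 ⇒ Q>K, reverse
Step 1:
                   X          L          M          C
  I            1.344     0.4166    0.02125      4.292
  C          0.01988   -0.01988   -0.01988   -0.01988
  E            1.364     0.3967    0.00137      4.272
  solve Keq expr → x = -0.00994; check Q = 2.9000e-06
Then remove 0.9558 M of C.
Step 2:
                   X          L          M          C
  I            1.364     0.3967    0.00137      3.316
  C       -3.9250e-04 3.9250e-04 3.9250e-04 3.9250e-04
  E            1.363     0.3971   0.001763      3.317
  solve Keq expr → x = 1.9625e-04; check Q = 2.9000e-06
Then change container volume by factor 0.5 (V_new/V_old).
Step 3:
                   X          L          M          C
  I            2.727     0.7942   0.003526      6.633
  C          0.00264   -0.00264   -0.00264   -0.00264
  E             2.73     0.7916 8.8560e-04      6.631
  solve Keq expr → x = -0.00132; check Q = 2.9000e-06

x = -0.00132 M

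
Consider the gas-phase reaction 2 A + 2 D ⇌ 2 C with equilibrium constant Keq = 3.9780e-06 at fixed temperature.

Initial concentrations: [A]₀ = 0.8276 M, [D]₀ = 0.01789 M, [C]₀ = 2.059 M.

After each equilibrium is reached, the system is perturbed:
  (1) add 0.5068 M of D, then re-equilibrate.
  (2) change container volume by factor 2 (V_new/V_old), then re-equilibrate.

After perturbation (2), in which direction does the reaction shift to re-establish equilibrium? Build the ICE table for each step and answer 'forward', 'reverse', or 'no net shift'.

Q₀ = 1.9340e+04 vs Keq = 3.9780e-06 ⇒ Q>K, reverse
Step 1:
                   A          D          C
  Initial     0.8276    0.01789      2.059
  Change       2.047      2.047     -2.047
  Equil        2.875      2.065    0.01184
  solve Keq expr → x = -1.024; check Q = 3.9780e-06
Then add 0.5068 M of D.
Step 2:
                   A          D          C
  Initial      2.875      2.572    0.01184
  Change   -0.002875  -0.002875   0.002875
  Equil        2.872      2.569    0.01471
  solve Keq expr → x = 0.001437; check Q = 3.9780e-06
Then change container volume by factor 2 (V_new/V_old).
Step 3:
                   A          D          C
  Initial      1.436      1.284   0.007357
  Change    0.003659   0.003659  -0.003659
  Equil         1.44      1.288   0.003699
  solve Keq expr → x = -0.001829; check Q = 3.9780e-06

Direction: reverse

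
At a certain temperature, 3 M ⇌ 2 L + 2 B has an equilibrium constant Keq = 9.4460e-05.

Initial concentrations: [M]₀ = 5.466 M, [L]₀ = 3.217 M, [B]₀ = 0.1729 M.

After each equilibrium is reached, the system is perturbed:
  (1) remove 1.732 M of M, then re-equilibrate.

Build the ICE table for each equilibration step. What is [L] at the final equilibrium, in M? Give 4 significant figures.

[L]_eq = 3.069 M

Q₀ = 0.001894 vs Keq = 9.4460e-05 ⇒ Q>K, reverse
Step 1:
                   M          L          B
  I            5.466      3.217     0.1729
  C           0.1957    -0.1305    -0.1305
  E            5.662      3.087    0.04242
  solve Keq expr → x = -0.06524; check Q = 9.4460e-05
Then remove 1.732 M of M.
Step 2:
                   M          L          B
  I             3.93      3.087    0.04242
  C          0.02625    -0.0175    -0.0175
  E            3.956      3.069    0.02492
  solve Keq expr → x = -0.008752; check Q = 9.4460e-05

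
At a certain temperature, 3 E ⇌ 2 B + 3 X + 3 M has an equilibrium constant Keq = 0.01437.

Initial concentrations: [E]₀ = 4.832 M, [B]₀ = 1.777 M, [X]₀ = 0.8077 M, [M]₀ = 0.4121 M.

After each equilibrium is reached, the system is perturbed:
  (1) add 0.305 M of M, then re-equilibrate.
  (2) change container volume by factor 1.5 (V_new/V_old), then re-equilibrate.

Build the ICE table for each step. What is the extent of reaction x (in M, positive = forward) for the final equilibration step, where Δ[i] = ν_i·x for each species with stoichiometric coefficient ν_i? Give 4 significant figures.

Q₀ = 0.001032 vs Keq = 0.01437 ⇒ Q<K, forward
Step 1:
                  E         B         X         M
  Initial     4.832     1.777    0.8077    0.4121
  Change    -0.2573    0.1715    0.2573    0.2573
  Equil       4.575     1.949     1.065    0.6694
  solve Keq expr → x = 0.08577; check Q = 0.01437
Then add 0.305 M of M.
Step 2:
                  E         B         X         M
  Initial     4.575     1.949     1.065    0.9744
  Change      0.146  -0.09736    -0.146    -0.146
  Equil       4.721     1.851     0.919    0.8284
  solve Keq expr → x = -0.04868; check Q = 0.01437
Then change container volume by factor 1.5 (V_new/V_old).
Step 3:
                  E         B         X         M
  Initial     3.147     1.234    0.6126    0.5522
  Change    -0.1847    0.1231    0.1847    0.1847
  Equil       2.962     1.357    0.7973    0.7369
  solve Keq expr → x = 0.06155; check Q = 0.01437

x = 0.06155 M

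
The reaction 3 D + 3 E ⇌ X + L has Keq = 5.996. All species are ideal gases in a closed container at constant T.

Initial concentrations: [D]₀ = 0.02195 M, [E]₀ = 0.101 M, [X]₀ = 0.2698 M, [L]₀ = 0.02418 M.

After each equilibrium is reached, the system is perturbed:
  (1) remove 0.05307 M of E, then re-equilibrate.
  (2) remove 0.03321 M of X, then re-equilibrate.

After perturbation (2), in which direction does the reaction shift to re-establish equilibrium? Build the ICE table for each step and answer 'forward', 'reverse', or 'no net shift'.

Direction: forward

Q₀ = 5.9873e+05 vs Keq = 5.996 ⇒ Q>K, reverse
Step 1:
                  D         E         X         L
  Initial   0.02195     0.101    0.2698   0.02418
  Change    0.07222   0.07222  -0.02407  -0.02407
  Equil     0.09417    0.1732    0.2457 1.0592e-04
  solve Keq expr → x = -0.02407; check Q = 5.996
Then remove 0.05307 M of E.
Step 2:
                  D         E         X         L
  Initial   0.09417    0.1202    0.2457 1.0592e-04
  Change  2.1042e-04 2.1042e-04 -7.0139e-05 -7.0139e-05
  Equil     0.09438    0.1204    0.2457 3.5784e-05
  solve Keq expr → x = -7.0139e-05; check Q = 5.996
Then remove 0.03321 M of X.
Step 3:
                  D         E         X         L
  Initial   0.09438    0.1204    0.2124 3.5784e-05
  Change  -1.6661e-05 -1.6661e-05 5.5536e-06 5.5536e-06
  Equil     0.09437    0.1203    0.2125 4.1337e-05
  solve Keq expr → x = 5.5536e-06; check Q = 5.996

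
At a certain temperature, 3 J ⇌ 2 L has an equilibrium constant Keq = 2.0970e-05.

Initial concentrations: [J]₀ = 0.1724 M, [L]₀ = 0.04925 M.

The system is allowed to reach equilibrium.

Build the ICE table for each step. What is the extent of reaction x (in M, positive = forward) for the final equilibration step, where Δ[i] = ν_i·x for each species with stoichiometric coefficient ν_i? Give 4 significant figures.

Q₀ = 0.4734 vs Keq = 2.0970e-05 ⇒ Q>K, reverse
Step 1:
                  J         L
  init       0.1724   0.04925
  Δ         0.07304  -0.04869
  eq         0.2454 5.5682e-04
  solve Keq expr → x = -0.02435; check Q = 2.0970e-05

x = -0.02435 M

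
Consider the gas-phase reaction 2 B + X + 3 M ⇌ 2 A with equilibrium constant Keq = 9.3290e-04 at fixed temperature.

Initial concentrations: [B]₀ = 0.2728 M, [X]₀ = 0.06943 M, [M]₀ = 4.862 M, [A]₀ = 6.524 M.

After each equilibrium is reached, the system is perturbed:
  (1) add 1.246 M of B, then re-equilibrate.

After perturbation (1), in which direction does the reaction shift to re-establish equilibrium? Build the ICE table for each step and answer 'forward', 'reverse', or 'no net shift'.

Q₀ = 71.67 vs Keq = 9.3290e-04 ⇒ Q>K, reverse
Step 1:
                  B         X         M         A
  I          0.2728   0.06943     4.862     6.524
  C           2.982     1.491     4.473    -2.982
  E           3.255      1.56     9.335     3.542
  solve Keq expr → x = -1.491; check Q = 9.3290e-04
Then add 1.246 M of B.
Step 2:
                  B         X         M         A
  I           4.501      1.56     9.335     3.542
  C         -0.3528   -0.1764   -0.5292    0.3528
  E           4.148     1.384     8.806     3.895
  solve Keq expr → x = 0.1764; check Q = 9.3290e-04

Direction: forward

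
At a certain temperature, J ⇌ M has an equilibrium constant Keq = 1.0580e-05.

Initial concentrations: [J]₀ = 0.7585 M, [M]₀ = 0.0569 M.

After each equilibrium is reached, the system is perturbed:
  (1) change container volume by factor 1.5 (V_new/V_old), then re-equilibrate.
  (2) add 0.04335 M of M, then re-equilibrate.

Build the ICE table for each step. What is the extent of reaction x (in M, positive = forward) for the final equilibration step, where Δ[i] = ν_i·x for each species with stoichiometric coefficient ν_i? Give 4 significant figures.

Q₀ = 0.07502 vs Keq = 1.0580e-05 ⇒ Q>K, reverse
Step 1:
                    J           M
  Initial      0.7585      0.0569
  Change      0.05689    -0.05689
  Equil        0.8154  8.6268e-06
  solve Keq expr → x = -0.05689; check Q = 1.0580e-05
Then change container volume by factor 1.5 (V_new/V_old).
Step 2:
                    J           M
  Initial      0.5436  5.7512e-06
  Change            0           0
  Equil        0.5436  5.7512e-06
  solve Keq expr → x = 0; check Q = 1.0580e-05
Then add 0.04335 M of M.
Step 3:
                    J           M
  Initial      0.5436     0.04336
  Change      0.04335    -0.04335
  Equil        0.5869  6.2099e-06
  solve Keq expr → x = -0.04335; check Q = 1.0580e-05

x = -0.04335 M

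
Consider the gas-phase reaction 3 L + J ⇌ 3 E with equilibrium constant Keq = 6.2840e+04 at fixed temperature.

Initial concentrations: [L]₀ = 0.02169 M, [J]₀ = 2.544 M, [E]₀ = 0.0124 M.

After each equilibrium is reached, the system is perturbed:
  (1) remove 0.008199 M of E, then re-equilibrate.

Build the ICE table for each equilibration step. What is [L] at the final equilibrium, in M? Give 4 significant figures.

[L]_eq = 4.6885e-04 M

Q₀ = 0.07345 vs Keq = 6.2840e+04 ⇒ Q<K, forward
Step 1:
                  L         J         E
  Initial   0.02169     2.544    0.0124
  Change   -0.02107 -0.007024   0.02107
  Equil   6.1731e-04     2.537   0.03347
  solve Keq expr → x = 0.007024; check Q = 6.2840e+04
Then remove 0.008199 M of E.
Step 2:
                  L         J         E
  Initial 6.1731e-04     2.537   0.02527
  Change  -1.4847e-04 -4.9489e-05 1.4847e-04
  Equil   4.6885e-04     2.537   0.02542
  solve Keq expr → x = 4.9489e-05; check Q = 6.2840e+04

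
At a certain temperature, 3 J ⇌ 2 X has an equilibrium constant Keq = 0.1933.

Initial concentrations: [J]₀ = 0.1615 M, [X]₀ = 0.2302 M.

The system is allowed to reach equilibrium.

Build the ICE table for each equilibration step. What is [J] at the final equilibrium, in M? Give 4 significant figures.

[J]_eq = 0.3627 M

Q₀ = 12.58 vs Keq = 0.1933 ⇒ Q>K, reverse
Step 1:
                    J           X
  Initial      0.1615      0.2302
  Change       0.2012     -0.1342
  Equil        0.3627     0.09605
  solve Keq expr → x = -0.06708; check Q = 0.1933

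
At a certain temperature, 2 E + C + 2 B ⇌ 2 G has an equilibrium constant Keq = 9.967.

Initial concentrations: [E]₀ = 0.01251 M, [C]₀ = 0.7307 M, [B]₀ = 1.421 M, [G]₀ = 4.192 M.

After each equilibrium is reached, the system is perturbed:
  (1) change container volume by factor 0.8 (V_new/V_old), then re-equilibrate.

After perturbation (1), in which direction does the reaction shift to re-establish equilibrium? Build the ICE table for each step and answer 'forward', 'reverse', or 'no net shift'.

Q₀ = 7.6103e+04 vs Keq = 9.967 ⇒ Q>K, reverse
Step 1:
                   E          C          B          G
  init       0.01251     0.7307      1.421      4.192
  Δ           0.5632     0.2816     0.5632    -0.5632
  eq          0.5757      1.012      1.984      3.629
  solve Keq expr → x = -0.2816; check Q = 9.967
Then change container volume by factor 0.8 (V_new/V_old).
Step 2:
                   E          C          B          G
  init        0.7197      1.265       2.48      4.536
  Δ          -0.1406   -0.07028    -0.1406     0.1406
  eq          0.5791      1.195       2.34      4.677
  solve Keq expr → x = 0.07028; check Q = 9.967

Direction: forward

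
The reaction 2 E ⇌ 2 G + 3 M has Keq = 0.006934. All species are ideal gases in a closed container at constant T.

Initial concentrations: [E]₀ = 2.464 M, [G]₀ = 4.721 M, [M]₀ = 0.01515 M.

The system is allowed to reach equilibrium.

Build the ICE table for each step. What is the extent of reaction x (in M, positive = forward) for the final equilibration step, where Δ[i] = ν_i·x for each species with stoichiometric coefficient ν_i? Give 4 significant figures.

Q₀ = 1.2765e-05 vs Keq = 0.006934 ⇒ Q<K, forward
Step 1:
                  E         G         M
  I           2.464     4.721   0.01515
  C        -0.06995   0.06995    0.1049
  E           2.394     4.791    0.1201
  solve Keq expr → x = 0.03498; check Q = 0.006934

x = 0.03498 M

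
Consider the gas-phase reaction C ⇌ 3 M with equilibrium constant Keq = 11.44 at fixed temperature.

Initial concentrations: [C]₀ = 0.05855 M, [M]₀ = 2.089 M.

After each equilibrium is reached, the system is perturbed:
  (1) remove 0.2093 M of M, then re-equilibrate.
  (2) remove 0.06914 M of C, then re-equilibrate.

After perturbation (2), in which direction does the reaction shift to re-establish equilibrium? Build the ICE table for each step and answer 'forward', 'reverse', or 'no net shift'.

Direction: reverse

Q₀ = 155.7 vs Keq = 11.44 ⇒ Q>K, reverse
Step 1:
                  C         M
  I         0.05855     2.089
  C          0.2111   -0.6333
  E          0.2696     1.456
  solve Keq expr → x = -0.2111; check Q = 11.44
Then remove 0.2093 M of M.
Step 2:
                  C         M
  I          0.2696     1.246
  C        -0.04268     0.128
  E           0.227     1.374
  solve Keq expr → x = 0.04268; check Q = 11.44
Then remove 0.06914 M of C.
Step 3:
                  C         M
  I          0.1578     1.374
  C         0.02887  -0.08662
  E          0.1867     1.288
  solve Keq expr → x = -0.02887; check Q = 11.44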